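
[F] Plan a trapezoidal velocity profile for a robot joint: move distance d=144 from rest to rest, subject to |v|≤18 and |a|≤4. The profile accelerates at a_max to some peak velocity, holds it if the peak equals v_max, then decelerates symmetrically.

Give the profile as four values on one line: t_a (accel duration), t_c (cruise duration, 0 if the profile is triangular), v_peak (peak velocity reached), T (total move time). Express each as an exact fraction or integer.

vₘ²/aₘ = 18²/4 = 81
144 ≥ 81 ⇒ cruise phase
t_a = 18/4 = 9/2; v_peak = 18
d_cruise = 144 − 81 = 63; t_c = 63/18 = 7/2
T = 2·9/2 + 7/2 = 25/2

t_a=9/2 t_c=7/2 v_peak=18 T=25/2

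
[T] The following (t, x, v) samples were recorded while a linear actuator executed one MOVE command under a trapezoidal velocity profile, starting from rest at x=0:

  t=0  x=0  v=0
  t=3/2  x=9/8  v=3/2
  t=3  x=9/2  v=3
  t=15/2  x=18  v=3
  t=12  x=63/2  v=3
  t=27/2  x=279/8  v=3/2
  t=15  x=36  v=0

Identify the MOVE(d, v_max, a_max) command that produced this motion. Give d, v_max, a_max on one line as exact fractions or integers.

final state: t=15, x=36, v=0 → d = 36
a_max = (3/2−0)/(3/2−0) = 1
max v = 3 over t∈[3,12] → v_max = 3
check: 3·(3+9) = 36 ✓

d=36 v_max=3 a_max=1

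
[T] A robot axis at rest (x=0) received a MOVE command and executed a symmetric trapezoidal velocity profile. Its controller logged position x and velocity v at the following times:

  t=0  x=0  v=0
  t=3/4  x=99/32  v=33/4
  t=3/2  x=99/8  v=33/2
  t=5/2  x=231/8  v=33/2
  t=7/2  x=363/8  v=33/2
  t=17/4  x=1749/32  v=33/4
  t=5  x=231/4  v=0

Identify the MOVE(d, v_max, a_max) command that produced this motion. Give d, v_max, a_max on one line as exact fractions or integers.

d=231/4 v_max=33/2 a_max=11

final state: t=5, x=231/4, v=0 → d = 231/4
a_max = (33/4−0)/(3/4−0) = 11
max v = 33/2 over t∈[3/2,7/2] → v_max = 33/2
check: 33/2·(3/2+2) = 231/4 ✓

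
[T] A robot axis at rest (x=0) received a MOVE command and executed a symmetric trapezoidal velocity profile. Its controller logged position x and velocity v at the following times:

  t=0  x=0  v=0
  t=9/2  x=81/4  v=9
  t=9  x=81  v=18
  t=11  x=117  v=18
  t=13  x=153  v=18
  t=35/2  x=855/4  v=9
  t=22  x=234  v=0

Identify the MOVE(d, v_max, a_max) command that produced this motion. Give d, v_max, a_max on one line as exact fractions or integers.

final state: t=22, x=234, v=0 → d = 234
a_max = (9−0)/(9/2−0) = 2
max v = 18 over t∈[9,13] → v_max = 18
check: 18·(9+4) = 234 ✓

d=234 v_max=18 a_max=2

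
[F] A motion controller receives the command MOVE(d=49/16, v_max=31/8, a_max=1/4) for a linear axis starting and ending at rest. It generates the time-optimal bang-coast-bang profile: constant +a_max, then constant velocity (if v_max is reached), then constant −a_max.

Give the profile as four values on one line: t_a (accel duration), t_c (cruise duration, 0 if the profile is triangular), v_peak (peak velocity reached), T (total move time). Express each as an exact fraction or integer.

(v_max)²/a_max = (31/8)²/(1/4) = 961/16
49/16 < 961/16 so t_c = 0
v_peak = √(49/16·1/4) = √(49/64) = 7/8
t_a = (7/8)/(1/4) = 7/2; t_c = 0
T = 2·7/2 = 7

t_a=7/2 t_c=0 v_peak=7/8 T=7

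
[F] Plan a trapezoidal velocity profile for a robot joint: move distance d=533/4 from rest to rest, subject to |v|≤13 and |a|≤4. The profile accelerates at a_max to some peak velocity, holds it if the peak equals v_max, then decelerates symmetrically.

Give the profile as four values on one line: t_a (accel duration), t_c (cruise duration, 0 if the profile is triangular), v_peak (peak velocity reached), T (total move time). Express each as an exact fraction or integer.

t_a=13/4 t_c=7 v_peak=13 T=27/2

v_max²/a_max = 13²/4 = 169/4
533/4 ≥ 169/4 ⇒ cruise phase
t_a = 13/4; v_peak = 13
d_cruise = 533/4 − 169/4 = 91; t_c = 91/13 = 7
T = 2·13/4 + 7 = 27/2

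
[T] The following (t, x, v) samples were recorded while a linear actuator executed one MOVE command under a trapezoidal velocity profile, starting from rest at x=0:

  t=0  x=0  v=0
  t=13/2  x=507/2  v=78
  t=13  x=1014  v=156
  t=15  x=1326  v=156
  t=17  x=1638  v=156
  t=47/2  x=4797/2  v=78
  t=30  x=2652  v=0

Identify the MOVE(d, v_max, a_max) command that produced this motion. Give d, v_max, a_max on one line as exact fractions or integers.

final state: t=30, x=2652, v=0 → d = 2652
a_max = (78−0)/(13/2−0) = 12
max v = 156 over t∈[13,17] → v_max = 156
check: 156·(13+4) = 2652 ✓

d=2652 v_max=156 a_max=12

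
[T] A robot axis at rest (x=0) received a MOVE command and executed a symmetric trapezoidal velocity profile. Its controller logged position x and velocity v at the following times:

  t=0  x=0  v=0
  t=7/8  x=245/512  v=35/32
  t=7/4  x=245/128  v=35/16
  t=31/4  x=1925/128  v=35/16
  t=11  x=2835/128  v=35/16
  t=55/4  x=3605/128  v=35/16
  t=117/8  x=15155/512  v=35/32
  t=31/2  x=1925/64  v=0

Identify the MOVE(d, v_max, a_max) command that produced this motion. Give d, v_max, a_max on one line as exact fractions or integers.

final state: t=31/2, x=1925/64, v=0 → d = 1925/64
a_max = (35/32−0)/(7/8−0) = 5/4
max v = 35/16 over t∈[7/4,55/4] → v_max = 35/16
check: 35/16·(7/4+12) = 1925/64 ✓

d=1925/64 v_max=35/16 a_max=5/4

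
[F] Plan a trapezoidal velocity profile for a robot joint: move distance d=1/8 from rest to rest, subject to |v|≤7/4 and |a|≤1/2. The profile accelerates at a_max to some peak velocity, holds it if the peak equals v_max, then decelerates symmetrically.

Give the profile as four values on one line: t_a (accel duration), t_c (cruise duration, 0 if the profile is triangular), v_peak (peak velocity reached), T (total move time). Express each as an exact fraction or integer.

vₘ²/aₘ = (7/4)²/(1/2) = 49/8
1/8 < 49/8 → triangular
v_peak = √(1/8·1/2) = √(1/16) = 1/4
t_a = (1/4)/(1/2) = 1/2; t_c = 0
T = 2·1/2 = 1

t_a=1/2 t_c=0 v_peak=1/4 T=1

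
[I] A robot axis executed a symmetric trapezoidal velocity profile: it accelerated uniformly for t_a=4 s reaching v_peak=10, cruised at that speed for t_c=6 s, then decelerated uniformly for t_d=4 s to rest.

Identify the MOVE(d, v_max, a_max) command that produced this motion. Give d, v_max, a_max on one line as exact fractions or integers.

a_max = 10/4 = 5/2
d_a = ½·10·4 = 20; d_c = 10·6 = 60
d = 2·20 + 60 = 100
t_c = 6 > 0 ⇒ limit active, v_max = 10

d=100 v_max=10 a_max=5/2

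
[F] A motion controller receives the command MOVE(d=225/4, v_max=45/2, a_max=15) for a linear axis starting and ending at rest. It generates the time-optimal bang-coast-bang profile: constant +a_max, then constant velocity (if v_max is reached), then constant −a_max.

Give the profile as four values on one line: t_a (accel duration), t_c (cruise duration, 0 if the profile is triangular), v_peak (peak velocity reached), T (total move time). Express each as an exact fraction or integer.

vₘ²/aₘ = (45/2)²/15 = 135/4
225/4 ≥ 135/4 so v_max reached
t_a = (45/2)/15 = 3/2; v_peak = 45/2
d_cruise = 225/4 − 135/4 = 45/2; t_c = (45/2)/(45/2) = 1
T = 2·3/2 + 1 = 4

t_a=3/2 t_c=1 v_peak=45/2 T=4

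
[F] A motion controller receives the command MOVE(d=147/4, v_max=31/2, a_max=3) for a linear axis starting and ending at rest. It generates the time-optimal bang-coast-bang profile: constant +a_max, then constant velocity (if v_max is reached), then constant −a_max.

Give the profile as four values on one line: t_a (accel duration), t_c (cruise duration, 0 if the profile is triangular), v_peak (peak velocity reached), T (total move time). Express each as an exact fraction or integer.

(v_max)²/a_max = (31/2)²/3 = 961/12
147/4 < 961/12 → triangular
v_peak = √(147/4·3) = √(441/4) = 21/2
t_a = (21/2)/3 = 7/2; t_c = 0
T = 2·7/2 = 7

t_a=7/2 t_c=0 v_peak=21/2 T=7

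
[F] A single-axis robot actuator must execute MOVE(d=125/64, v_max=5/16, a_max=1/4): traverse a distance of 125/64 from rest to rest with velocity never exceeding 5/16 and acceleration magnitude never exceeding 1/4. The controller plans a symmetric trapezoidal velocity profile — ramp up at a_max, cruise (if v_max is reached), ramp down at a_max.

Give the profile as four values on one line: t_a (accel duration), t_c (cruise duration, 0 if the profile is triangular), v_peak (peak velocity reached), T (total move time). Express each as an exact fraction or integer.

(v_max)²/a_max = (5/16)²/(1/4) = 25/64
125/64 ≥ 25/64 ⇒ cruise phase
t_a = (5/16)/(1/4) = 5/4; v_peak = 5/16
d_cruise = 125/64 − 25/64 = 25/16; t_c = (25/16)/(5/16) = 5
T = 2·5/4 + 5 = 15/2

t_a=5/4 t_c=5 v_peak=5/16 T=15/2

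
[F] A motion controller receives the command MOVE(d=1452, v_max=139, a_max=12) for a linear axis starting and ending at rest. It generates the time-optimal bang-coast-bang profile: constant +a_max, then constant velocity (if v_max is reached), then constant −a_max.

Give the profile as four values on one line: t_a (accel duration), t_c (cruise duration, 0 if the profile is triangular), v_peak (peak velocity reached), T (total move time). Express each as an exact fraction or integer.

(v_max)²/a_max = 139²/12 = 19321/12
1452 < 19321/12 so t_c = 0
v_peak = √(1452·12) = √17424 = 132
t_a = 132/12 = 11; t_c = 0
T = 2·11 = 22

t_a=11 t_c=0 v_peak=132 T=22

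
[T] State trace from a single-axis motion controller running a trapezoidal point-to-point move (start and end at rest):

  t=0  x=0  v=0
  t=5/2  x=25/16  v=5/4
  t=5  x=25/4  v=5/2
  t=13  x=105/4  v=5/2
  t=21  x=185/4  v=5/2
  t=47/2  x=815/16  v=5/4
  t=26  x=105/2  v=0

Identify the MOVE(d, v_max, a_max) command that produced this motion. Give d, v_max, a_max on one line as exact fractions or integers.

final state: t=26, x=105/2, v=0 → d = 105/2
a_max = (5/4−0)/(5/2−0) = 1/2
max v = 5/2 over t∈[5,21] → v_max = 5/2
check: 5/2·(5+16) = 105/2 ✓

d=105/2 v_max=5/2 a_max=1/2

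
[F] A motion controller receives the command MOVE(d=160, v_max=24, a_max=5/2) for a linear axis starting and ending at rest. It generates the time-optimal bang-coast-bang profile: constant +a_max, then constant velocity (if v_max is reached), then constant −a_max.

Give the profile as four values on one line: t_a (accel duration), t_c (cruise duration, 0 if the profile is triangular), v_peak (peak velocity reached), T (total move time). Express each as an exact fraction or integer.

v_max²/a_max = 24²/(5/2) = 1152/5
160 < 1152/5 → triangular
v_peak = √(160·5/2) = √400 = 20
t_a = 20/(5/2) = 8; t_c = 0
T = 2·8 = 16

t_a=8 t_c=0 v_peak=20 T=16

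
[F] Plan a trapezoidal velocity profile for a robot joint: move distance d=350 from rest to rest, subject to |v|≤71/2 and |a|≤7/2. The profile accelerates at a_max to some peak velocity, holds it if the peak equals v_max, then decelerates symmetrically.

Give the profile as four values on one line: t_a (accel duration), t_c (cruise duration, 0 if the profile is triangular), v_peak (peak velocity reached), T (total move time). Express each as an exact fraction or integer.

v_max²/a_max = (71/2)²/(7/2) = 5041/14
350 < 5041/14 so t_c = 0
v_peak = √(350·7/2) = √1225 = 35
t_a = 35/(7/2) = 10; t_c = 0
T = 2·10 = 20

t_a=10 t_c=0 v_peak=35 T=20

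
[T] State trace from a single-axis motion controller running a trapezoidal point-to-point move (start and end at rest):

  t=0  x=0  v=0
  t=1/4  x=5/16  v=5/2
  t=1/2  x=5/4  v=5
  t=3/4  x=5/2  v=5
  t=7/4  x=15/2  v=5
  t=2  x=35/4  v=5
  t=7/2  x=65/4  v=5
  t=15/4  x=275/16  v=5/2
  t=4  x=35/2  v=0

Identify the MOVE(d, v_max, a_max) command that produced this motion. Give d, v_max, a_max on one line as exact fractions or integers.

final state: t=4, x=35/2, v=0 → d = 35/2
a_max = (5/2−0)/(1/4−0) = 10
max v = 5 over t∈[1/2,7/2] → v_max = 5
check: 5·(1/2+3) = 35/2 ✓

d=35/2 v_max=5 a_max=10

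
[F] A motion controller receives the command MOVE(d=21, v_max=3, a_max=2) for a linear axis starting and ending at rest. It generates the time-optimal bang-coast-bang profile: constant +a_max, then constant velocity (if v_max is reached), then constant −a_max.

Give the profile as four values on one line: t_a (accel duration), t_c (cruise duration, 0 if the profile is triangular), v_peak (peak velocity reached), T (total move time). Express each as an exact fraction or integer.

(v_max)²/a_max = 3²/2 = 9/2
21 ≥ 9/2 ⇒ cruise phase
t_a = 3/2; v_peak = 3
d_cruise = 21 − 9/2 = 33/2; t_c = (33/2)/3 = 11/2
T = 2·3/2 + 11/2 = 17/2

t_a=3/2 t_c=11/2 v_peak=3 T=17/2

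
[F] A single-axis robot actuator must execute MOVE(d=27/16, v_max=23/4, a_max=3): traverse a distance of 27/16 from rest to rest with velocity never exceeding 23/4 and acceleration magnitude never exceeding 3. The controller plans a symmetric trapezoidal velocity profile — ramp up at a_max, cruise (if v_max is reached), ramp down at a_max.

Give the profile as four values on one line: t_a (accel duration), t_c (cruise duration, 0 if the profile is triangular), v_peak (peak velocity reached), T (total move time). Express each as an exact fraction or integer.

t_a=3/4 t_c=0 v_peak=9/4 T=3/2

(v_max)²/a_max = (23/4)²/3 = 529/48
27/16 < 529/48 so t_c = 0
v_peak = √(27/16·3) = √(81/16) = 9/4
t_a = (9/4)/3 = 3/4; t_c = 0
T = 2·3/4 = 3/2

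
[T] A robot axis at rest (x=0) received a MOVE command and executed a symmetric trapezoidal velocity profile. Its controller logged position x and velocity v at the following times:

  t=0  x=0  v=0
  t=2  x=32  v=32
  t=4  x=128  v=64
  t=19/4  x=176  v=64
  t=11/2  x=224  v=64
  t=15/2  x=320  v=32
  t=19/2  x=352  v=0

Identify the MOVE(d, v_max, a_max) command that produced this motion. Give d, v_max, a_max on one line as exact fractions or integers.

final state: t=19/2, x=352, v=0 → d = 352
a_max = (32−0)/(2−0) = 16
max v = 64 over t∈[4,11/2] → v_max = 64
check: 64·(4+3/2) = 352 ✓

d=352 v_max=64 a_max=16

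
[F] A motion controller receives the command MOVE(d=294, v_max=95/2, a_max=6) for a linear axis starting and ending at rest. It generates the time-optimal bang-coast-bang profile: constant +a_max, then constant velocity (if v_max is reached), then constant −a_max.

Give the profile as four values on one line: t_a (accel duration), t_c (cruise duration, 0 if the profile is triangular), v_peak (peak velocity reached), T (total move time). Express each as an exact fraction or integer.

t_a=7 t_c=0 v_peak=42 T=14

v_max²/a_max = (95/2)²/6 = 9025/24
294 < 9025/24 so t_c = 0
v_peak = √(294·6) = √1764 = 42
t_a = 42/6 = 7; t_c = 0
T = 2·7 = 14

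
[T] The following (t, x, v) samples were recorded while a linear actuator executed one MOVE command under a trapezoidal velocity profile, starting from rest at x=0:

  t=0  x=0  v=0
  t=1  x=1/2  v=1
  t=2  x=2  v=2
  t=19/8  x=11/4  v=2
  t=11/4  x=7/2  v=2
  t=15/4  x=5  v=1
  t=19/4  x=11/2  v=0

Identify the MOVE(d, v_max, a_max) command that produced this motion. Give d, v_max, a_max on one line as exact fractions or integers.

final state: t=19/4, x=11/2, v=0 → d = 11/2
a_max = (1−0)/(1−0) = 1
max v = 2 over t∈[2,11/4] → v_max = 2
check: 2·(2+3/4) = 11/2 ✓

d=11/2 v_max=2 a_max=1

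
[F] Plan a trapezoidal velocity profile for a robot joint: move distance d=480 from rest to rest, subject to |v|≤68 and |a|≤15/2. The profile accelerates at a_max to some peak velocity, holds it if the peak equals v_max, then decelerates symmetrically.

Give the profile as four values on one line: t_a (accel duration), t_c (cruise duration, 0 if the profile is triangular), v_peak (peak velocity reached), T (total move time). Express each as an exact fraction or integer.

t_a=8 t_c=0 v_peak=60 T=16

v_max²/a_max = 68²/(15/2) = 9248/15
480 < 9248/15 ⇒ no cruise
v_peak = √(480·15/2) = √3600 = 60
t_a = 60/(15/2) = 8; t_c = 0
T = 2·8 = 16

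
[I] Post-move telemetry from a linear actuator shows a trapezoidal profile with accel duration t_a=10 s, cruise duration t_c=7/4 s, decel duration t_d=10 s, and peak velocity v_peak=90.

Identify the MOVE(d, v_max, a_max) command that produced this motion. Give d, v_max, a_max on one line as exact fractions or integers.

a_max = 90/10 = 9
d_a = ½·90·10 = 450; d_c = 90·7/4 = 315/2
d = 2·450 + 315/2 = 2115/2
t_c = 7/4 > 0 so v_max = 90

d=2115/2 v_max=90 a_max=9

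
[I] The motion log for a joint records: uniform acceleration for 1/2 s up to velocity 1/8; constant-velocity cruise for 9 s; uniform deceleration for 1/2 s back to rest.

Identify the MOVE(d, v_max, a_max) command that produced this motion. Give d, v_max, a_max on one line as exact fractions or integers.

d=19/16 v_max=1/8 a_max=1/4

a_max = (1/8)/(1/2) = 1/4
d_a = ½·1/8·1/2 = 1/32; d_c = 1/8·9 = 9/8
d = 2·1/32 + 9/8 = 19/16
t_c = 9 > 0 ⇒ limit active, v_max = 1/8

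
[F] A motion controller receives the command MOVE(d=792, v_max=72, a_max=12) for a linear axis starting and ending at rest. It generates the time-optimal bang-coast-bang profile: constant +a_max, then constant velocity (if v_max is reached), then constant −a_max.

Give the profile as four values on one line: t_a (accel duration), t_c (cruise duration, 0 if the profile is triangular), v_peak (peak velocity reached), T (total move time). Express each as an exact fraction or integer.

vₘ²/aₘ = 72²/12 = 432
792 ≥ 432 ⇒ cruise phase
t_a = 72/12 = 6; v_peak = 72
d_cruise = 792 − 432 = 360; t_c = 360/72 = 5
T = 2·6 + 5 = 17

t_a=6 t_c=5 v_peak=72 T=17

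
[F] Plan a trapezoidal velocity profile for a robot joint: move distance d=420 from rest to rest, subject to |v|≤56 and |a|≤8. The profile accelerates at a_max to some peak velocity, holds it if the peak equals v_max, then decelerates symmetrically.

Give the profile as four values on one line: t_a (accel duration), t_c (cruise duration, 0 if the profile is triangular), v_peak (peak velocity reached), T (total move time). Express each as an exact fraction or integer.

t_a=7 t_c=1/2 v_peak=56 T=29/2

v_max²/a_max = 56²/8 = 392
420 ≥ 392 → trapezoidal
t_a = 56/8 = 7; v_peak = 56
d_cruise = 420 − 392 = 28; t_c = 28/56 = 1/2
T = 2·7 + 1/2 = 29/2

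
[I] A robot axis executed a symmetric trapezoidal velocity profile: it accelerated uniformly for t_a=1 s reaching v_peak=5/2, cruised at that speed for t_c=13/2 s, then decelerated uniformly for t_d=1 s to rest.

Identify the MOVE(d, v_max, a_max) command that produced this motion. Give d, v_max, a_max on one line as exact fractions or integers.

d=75/4 v_max=5/2 a_max=5/2

a_max = (5/2)/1 = 5/2
d_a = ½·5/2·1 = 5/4; d_c = 5/2·13/2 = 65/4
d = 2·5/4 + 65/4 = 75/4
t_c = 13/2 > 0 so v_max = 5/2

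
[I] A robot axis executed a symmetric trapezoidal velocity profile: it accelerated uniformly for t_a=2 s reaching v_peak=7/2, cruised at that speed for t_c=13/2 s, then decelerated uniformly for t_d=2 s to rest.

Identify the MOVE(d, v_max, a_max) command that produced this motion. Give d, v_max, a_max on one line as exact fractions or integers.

a_max = (7/2)/2 = 7/4
d_a = ½·7/2·2 = 7/2; d_c = 7/2·13/2 = 91/4
d = 2·7/2 + 91/4 = 119/4
t_c = 13/2 > 0 so v_max = 7/2

d=119/4 v_max=7/2 a_max=7/4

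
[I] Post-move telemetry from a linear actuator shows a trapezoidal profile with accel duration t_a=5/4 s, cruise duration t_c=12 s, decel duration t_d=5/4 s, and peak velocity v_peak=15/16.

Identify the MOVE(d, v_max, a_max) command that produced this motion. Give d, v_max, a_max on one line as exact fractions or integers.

a_max = (15/16)/(5/4) = 3/4
d_a = ½·15/16·5/4 = 75/128; d_c = 15/16·12 = 45/4
d = 2·75/128 + 45/4 = 795/64
t_c = 12 > 0 so v_max = 15/16

d=795/64 v_max=15/16 a_max=3/4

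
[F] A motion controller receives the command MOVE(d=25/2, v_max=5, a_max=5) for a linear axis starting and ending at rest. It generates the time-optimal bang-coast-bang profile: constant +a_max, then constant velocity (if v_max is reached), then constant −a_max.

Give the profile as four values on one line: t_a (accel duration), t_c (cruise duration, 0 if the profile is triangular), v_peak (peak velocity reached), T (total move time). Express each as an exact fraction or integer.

(v_max)²/a_max = 5²/5 = 5
25/2 ≥ 5 → trapezoidal
t_a = 5/5 = 1; v_peak = 5
d_cruise = 25/2 − 5 = 15/2; t_c = (15/2)/5 = 3/2
T = 2·1 + 3/2 = 7/2

t_a=1 t_c=3/2 v_peak=5 T=7/2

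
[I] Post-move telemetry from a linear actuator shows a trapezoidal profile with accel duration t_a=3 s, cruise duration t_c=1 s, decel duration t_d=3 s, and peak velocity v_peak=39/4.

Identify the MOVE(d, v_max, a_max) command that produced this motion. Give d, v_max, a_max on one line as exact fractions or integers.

a_max = (39/4)/3 = 13/4
d_a = ½·39/4·3 = 117/8; d_c = 39/4·1 = 39/4
d = 2·117/8 + 39/4 = 39
t_c = 1 > 0 so v_max = 39/4

d=39 v_max=39/4 a_max=13/4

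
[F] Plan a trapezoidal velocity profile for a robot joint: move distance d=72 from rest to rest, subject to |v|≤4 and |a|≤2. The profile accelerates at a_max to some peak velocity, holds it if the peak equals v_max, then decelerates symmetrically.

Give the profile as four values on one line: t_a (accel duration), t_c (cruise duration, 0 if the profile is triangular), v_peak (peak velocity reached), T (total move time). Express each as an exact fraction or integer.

t_a=2 t_c=16 v_peak=4 T=20

(v_max)²/a_max = 4²/2 = 8
72 ≥ 8 ⇒ cruise phase
t_a = 4/2 = 2; v_peak = 4
d_cruise = 72 − 8 = 64; t_c = 64/4 = 16
T = 2·2 + 16 = 20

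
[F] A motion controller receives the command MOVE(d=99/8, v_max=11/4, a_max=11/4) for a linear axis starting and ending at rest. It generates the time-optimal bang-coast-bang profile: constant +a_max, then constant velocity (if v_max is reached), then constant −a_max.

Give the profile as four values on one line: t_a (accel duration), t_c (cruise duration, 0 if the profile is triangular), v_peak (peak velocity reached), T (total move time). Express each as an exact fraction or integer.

t_a=1 t_c=7/2 v_peak=11/4 T=11/2

(v_max)²/a_max = (11/4)²/(11/4) = 11/4
99/8 ≥ 11/4 so v_max reached
t_a = (11/4)/(11/4) = 1; v_peak = 11/4
d_cruise = 99/8 − 11/4 = 77/8; t_c = (77/8)/(11/4) = 7/2
T = 2·1 + 7/2 = 11/2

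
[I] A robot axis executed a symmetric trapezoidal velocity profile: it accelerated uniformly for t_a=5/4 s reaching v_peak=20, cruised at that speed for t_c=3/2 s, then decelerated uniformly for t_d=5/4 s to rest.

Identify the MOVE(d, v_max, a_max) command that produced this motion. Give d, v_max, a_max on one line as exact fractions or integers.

d=55 v_max=20 a_max=16

a_max = 20/(5/4) = 16
d_a = ½·20·5/4 = 25/2; d_c = 20·3/2 = 30
d = 2·25/2 + 30 = 55
t_c = 3/2 > 0 → v_max = v_peak = 20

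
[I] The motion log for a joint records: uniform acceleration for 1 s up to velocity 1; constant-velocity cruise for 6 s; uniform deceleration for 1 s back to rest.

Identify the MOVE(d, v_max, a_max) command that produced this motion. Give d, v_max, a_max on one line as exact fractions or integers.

d=7 v_max=1 a_max=1

a_max = 1/1 = 1
d_a = ½·1·1 = 1/2; d_c = 1·6 = 6
d = 2·1/2 + 6 = 7
t_c = 6 > 0 so v_max = 1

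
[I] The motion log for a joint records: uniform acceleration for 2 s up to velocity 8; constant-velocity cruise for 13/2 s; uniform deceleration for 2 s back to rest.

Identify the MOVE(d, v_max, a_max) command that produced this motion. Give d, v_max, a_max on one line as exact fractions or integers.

a_max = 8/2 = 4
d_a = ½·8·2 = 8; d_c = 8·13/2 = 52
d = 2·8 + 52 = 68
t_c = 13/2 > 0 ⇒ limit active, v_max = 8

d=68 v_max=8 a_max=4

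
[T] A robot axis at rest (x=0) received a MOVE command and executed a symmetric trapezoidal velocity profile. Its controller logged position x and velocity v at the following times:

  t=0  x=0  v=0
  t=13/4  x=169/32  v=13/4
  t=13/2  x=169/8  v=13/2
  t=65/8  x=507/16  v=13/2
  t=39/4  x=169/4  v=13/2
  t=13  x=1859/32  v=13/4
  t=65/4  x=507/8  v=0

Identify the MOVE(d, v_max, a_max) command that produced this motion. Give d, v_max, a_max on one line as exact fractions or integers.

d=507/8 v_max=13/2 a_max=1

final state: t=65/4, x=507/8, v=0 → d = 507/8
a_max = (13/4−0)/(13/4−0) = 1
max v = 13/2 over t∈[13/2,39/4] → v_max = 13/2
check: 13/2·(13/2+13/4) = 507/8 ✓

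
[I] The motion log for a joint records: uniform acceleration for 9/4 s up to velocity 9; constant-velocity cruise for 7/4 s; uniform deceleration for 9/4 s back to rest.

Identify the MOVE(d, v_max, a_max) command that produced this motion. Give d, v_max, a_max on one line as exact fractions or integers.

a_max = 9/(9/4) = 4
d_a = ½·9·9/4 = 81/8; d_c = 9·7/4 = 63/4
d = 2·81/8 + 63/4 = 36
t_c = 7/4 > 0 so v_max = 9

d=36 v_max=9 a_max=4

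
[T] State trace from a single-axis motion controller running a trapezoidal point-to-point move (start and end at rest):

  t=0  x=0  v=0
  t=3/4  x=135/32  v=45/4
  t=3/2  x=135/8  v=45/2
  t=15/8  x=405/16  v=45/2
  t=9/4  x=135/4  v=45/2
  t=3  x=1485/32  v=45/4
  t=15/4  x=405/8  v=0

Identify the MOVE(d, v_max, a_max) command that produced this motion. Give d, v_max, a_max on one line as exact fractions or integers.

d=405/8 v_max=45/2 a_max=15

final state: t=15/4, x=405/8, v=0 → d = 405/8
a_max = (45/4−0)/(3/4−0) = 15
max v = 45/2 over t∈[3/2,9/4] → v_max = 45/2
check: 45/2·(3/2+3/4) = 405/8 ✓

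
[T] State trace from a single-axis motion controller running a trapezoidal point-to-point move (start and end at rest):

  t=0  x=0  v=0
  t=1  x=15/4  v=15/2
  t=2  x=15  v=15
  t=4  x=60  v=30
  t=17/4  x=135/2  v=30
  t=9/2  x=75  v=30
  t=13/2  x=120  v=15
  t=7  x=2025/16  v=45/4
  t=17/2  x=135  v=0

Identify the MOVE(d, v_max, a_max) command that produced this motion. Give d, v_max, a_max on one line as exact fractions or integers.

d=135 v_max=30 a_max=15/2

final state: t=17/2, x=135, v=0 → d = 135
a_max = (15/2−0)/(1−0) = 15/2
max v = 30 over t∈[4,9/2] → v_max = 30
check: 30·(4+1/2) = 135 ✓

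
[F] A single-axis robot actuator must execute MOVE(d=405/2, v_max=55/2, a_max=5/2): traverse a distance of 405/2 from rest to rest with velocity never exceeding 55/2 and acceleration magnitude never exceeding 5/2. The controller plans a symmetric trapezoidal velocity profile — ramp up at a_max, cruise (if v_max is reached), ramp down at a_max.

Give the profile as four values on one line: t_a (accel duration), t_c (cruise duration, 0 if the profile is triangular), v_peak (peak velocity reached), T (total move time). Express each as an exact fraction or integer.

vₘ²/aₘ = (55/2)²/(5/2) = 605/2
405/2 < 605/2 so t_c = 0
v_peak = √(405/2·5/2) = √(2025/4) = 45/2
t_a = (45/2)/(5/2) = 9; t_c = 0
T = 2·9 = 18

t_a=9 t_c=0 v_peak=45/2 T=18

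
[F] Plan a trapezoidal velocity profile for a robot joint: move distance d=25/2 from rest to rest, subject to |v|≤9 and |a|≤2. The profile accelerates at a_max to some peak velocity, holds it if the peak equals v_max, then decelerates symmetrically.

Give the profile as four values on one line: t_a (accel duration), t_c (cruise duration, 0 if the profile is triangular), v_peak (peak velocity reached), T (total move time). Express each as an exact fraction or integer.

t_a=5/2 t_c=0 v_peak=5 T=5

(v_max)²/a_max = 9²/2 = 81/2
25/2 < 81/2 so t_c = 0
v_peak = √(25/2·2) = √25 = 5
t_a = 5/2; t_c = 0
T = 2·5/2 = 5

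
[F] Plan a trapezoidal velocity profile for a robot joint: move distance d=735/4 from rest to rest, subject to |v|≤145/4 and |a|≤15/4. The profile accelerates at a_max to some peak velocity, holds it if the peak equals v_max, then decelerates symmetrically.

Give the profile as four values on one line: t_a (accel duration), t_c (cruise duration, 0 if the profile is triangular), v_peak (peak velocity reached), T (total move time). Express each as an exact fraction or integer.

t_a=7 t_c=0 v_peak=105/4 T=14

vₘ²/aₘ = (145/4)²/(15/4) = 4205/12
735/4 < 4205/12 → triangular
v_peak = √(735/4·15/4) = √(11025/16) = 105/4
t_a = (105/4)/(15/4) = 7; t_c = 0
T = 2·7 = 14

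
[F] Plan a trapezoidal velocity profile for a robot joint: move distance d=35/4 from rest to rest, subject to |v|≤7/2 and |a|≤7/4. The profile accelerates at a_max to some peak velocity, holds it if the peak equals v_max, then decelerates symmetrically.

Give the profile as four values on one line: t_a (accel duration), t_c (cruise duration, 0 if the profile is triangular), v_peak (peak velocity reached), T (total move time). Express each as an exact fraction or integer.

v_max²/a_max = (7/2)²/(7/4) = 7
35/4 ≥ 7 so v_max reached
t_a = (7/2)/(7/4) = 2; v_peak = 7/2
d_cruise = 35/4 − 7 = 7/4; t_c = (7/4)/(7/2) = 1/2
T = 2·2 + 1/2 = 9/2

t_a=2 t_c=1/2 v_peak=7/2 T=9/2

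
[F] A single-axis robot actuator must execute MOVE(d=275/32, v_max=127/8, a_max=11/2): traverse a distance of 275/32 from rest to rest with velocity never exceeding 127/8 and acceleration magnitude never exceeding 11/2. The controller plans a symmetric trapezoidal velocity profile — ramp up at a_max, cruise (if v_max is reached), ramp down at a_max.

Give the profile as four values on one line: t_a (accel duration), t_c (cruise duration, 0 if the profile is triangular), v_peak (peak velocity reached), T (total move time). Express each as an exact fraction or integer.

v_max²/a_max = (127/8)²/(11/2) = 16129/352
275/32 < 16129/352 ⇒ no cruise
v_peak = √(275/32·11/2) = √(3025/64) = 55/8
t_a = (55/8)/(11/2) = 5/4; t_c = 0
T = 2·5/4 = 5/2

t_a=5/4 t_c=0 v_peak=55/8 T=5/2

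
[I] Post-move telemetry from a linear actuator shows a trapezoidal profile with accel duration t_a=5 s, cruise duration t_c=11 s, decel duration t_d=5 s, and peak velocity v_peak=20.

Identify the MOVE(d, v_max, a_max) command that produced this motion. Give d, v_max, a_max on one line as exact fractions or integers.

a_max = 20/5 = 4
d_a = ½·20·5 = 50; d_c = 20·11 = 220
d = 2·50 + 220 = 320
t_c = 11 > 0 → v_max = v_peak = 20

d=320 v_max=20 a_max=4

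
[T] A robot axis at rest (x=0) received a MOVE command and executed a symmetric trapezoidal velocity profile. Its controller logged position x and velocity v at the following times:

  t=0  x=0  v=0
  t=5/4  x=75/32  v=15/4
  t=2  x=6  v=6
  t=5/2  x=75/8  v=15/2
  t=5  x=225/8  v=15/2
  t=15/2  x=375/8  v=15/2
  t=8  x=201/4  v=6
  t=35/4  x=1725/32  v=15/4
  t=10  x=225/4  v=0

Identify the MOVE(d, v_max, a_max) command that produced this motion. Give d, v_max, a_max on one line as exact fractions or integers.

d=225/4 v_max=15/2 a_max=3

final state: t=10, x=225/4, v=0 → d = 225/4
a_max = (15/4−0)/(5/4−0) = 3
max v = 15/2 over t∈[5/2,15/2] → v_max = 15/2
check: 15/2·(5/2+5) = 225/4 ✓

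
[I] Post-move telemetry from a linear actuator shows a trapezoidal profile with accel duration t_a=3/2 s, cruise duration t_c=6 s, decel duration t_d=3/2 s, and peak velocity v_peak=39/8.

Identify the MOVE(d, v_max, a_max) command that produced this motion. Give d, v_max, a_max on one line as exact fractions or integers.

a_max = (39/8)/(3/2) = 13/4
d_a = ½·39/8·3/2 = 117/32; d_c = 39/8·6 = 117/4
d = 2·117/32 + 117/4 = 585/16
t_c = 6 > 0 ⇒ limit active, v_max = 39/8

d=585/16 v_max=39/8 a_max=13/4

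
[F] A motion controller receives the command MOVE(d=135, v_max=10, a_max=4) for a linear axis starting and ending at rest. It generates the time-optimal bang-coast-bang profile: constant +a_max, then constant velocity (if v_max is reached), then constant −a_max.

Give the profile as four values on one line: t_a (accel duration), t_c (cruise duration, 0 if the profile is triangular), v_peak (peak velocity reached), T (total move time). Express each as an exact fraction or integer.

(v_max)²/a_max = 10²/4 = 25
135 ≥ 25 so v_max reached
t_a = 10/4 = 5/2; v_peak = 10
d_cruise = 135 − 25 = 110; t_c = 110/10 = 11
T = 2·5/2 + 11 = 16

t_a=5/2 t_c=11 v_peak=10 T=16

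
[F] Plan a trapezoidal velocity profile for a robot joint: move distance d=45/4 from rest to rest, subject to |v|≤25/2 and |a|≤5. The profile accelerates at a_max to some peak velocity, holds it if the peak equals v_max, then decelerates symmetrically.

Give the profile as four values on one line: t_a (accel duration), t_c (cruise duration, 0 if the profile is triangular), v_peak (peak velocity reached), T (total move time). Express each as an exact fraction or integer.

t_a=3/2 t_c=0 v_peak=15/2 T=3

(v_max)²/a_max = (25/2)²/5 = 125/4
45/4 < 125/4 → triangular
v_peak = √(45/4·5) = √(225/4) = 15/2
t_a = (15/2)/5 = 3/2; t_c = 0
T = 2·3/2 = 3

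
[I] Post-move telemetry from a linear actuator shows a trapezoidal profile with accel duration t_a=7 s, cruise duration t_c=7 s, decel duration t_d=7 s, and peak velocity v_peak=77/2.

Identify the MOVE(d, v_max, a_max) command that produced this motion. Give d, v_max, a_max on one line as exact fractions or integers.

a_max = (77/2)/7 = 11/2
d_a = ½·77/2·7 = 539/4; d_c = 77/2·7 = 539/2
d = 2·539/4 + 539/2 = 539
t_c = 7 > 0 so v_max = 77/2

d=539 v_max=77/2 a_max=11/2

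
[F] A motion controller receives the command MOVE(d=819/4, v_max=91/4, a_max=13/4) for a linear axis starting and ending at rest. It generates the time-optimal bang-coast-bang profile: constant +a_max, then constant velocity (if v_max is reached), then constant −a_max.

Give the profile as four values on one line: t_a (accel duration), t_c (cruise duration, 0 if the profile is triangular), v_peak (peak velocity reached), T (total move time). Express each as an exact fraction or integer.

vₘ²/aₘ = (91/4)²/(13/4) = 637/4
819/4 ≥ 637/4 so v_max reached
t_a = (91/4)/(13/4) = 7; v_peak = 91/4
d_cruise = 819/4 − 637/4 = 91/2; t_c = (91/2)/(91/4) = 2
T = 2·7 + 2 = 16

t_a=7 t_c=2 v_peak=91/4 T=16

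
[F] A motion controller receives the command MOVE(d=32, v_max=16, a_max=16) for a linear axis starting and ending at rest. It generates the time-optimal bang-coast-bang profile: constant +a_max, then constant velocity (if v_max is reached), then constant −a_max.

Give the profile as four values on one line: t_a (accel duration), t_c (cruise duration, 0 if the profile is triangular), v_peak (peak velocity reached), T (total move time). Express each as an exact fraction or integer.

(v_max)²/a_max = 16²/16 = 16
32 ≥ 16 so v_max reached
t_a = 16/16 = 1; v_peak = 16
d_cruise = 32 − 16 = 16; t_c = 16/16 = 1
T = 2·1 + 1 = 3

t_a=1 t_c=1 v_peak=16 T=3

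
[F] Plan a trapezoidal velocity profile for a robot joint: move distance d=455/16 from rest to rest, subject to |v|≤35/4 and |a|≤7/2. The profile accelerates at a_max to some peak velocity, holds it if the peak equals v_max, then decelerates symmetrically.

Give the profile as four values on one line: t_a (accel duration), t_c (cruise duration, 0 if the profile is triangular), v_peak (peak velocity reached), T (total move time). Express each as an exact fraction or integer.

(v_max)²/a_max = (35/4)²/(7/2) = 175/8
455/16 ≥ 175/8 ⇒ cruise phase
t_a = (35/4)/(7/2) = 5/2; v_peak = 35/4
d_cruise = 455/16 − 175/8 = 105/16; t_c = (105/16)/(35/4) = 3/4
T = 2·5/2 + 3/4 = 23/4

t_a=5/2 t_c=3/4 v_peak=35/4 T=23/4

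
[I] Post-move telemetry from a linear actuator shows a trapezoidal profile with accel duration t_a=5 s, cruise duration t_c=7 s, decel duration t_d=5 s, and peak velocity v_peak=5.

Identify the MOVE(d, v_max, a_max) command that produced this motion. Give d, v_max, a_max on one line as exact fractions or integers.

d=60 v_max=5 a_max=1

a_max = 5/5 = 1
d_a = ½·5·5 = 25/2; d_c = 5·7 = 35
d = 2·25/2 + 35 = 60
t_c = 7 > 0 so v_max = 5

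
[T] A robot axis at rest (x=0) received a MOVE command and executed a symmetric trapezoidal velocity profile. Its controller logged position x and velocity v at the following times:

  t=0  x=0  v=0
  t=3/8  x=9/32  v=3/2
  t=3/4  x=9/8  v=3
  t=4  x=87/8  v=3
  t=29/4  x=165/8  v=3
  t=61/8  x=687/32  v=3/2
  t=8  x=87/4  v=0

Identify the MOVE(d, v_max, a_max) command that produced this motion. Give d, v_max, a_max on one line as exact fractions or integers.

d=87/4 v_max=3 a_max=4

final state: t=8, x=87/4, v=0 → d = 87/4
a_max = (3/2−0)/(3/8−0) = 4
max v = 3 over t∈[3/4,29/4] → v_max = 3
check: 3·(3/4+13/2) = 87/4 ✓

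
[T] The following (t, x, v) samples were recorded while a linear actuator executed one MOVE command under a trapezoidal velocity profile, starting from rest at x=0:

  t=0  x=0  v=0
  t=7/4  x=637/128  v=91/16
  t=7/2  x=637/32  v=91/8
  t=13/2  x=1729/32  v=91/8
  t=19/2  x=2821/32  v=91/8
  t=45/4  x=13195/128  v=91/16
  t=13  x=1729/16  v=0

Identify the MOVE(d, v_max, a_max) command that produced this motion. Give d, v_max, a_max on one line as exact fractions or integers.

final state: t=13, x=1729/16, v=0 → d = 1729/16
a_max = (91/16−0)/(7/4−0) = 13/4
max v = 91/8 over t∈[7/2,19/2] → v_max = 91/8
check: 91/8·(7/2+6) = 1729/16 ✓

d=1729/16 v_max=91/8 a_max=13/4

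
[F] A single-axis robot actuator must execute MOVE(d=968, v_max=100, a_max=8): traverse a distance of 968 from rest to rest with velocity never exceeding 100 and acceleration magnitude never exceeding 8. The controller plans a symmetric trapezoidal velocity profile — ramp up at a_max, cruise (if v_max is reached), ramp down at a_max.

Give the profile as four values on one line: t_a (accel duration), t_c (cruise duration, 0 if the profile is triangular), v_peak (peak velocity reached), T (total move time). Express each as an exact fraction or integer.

t_a=11 t_c=0 v_peak=88 T=22

v_max²/a_max = 100²/8 = 1250
968 < 1250 so t_c = 0
v_peak = √(968·8) = √7744 = 88
t_a = 88/8 = 11; t_c = 0
T = 2·11 = 22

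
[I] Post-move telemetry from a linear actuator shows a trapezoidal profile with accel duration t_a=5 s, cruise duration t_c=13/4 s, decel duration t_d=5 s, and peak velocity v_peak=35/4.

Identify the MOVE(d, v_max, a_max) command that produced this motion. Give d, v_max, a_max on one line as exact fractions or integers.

a_max = (35/4)/5 = 7/4
d_a = ½·35/4·5 = 175/8; d_c = 35/4·13/4 = 455/16
d = 2·175/8 + 455/16 = 1155/16
t_c = 13/4 > 0 so v_max = 35/4

d=1155/16 v_max=35/4 a_max=7/4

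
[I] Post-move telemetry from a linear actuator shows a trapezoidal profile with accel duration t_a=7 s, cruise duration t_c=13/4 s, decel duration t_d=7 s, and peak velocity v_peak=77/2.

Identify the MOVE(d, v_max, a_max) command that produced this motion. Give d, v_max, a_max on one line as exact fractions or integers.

d=3157/8 v_max=77/2 a_max=11/2

a_max = (77/2)/7 = 11/2
d_a = ½·77/2·7 = 539/4; d_c = 77/2·13/4 = 1001/8
d = 2·539/4 + 1001/8 = 3157/8
t_c = 13/4 > 0 ⇒ limit active, v_max = 77/2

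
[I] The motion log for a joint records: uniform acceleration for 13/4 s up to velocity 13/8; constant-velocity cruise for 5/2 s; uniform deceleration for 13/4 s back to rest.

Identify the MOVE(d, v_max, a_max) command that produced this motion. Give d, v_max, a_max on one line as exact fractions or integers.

a_max = (13/8)/(13/4) = 1/2
d_a = ½·13/8·13/4 = 169/64; d_c = 13/8·5/2 = 65/16
d = 2·169/64 + 65/16 = 299/32
t_c = 5/2 > 0 → v_max = v_peak = 13/8

d=299/32 v_max=13/8 a_max=1/2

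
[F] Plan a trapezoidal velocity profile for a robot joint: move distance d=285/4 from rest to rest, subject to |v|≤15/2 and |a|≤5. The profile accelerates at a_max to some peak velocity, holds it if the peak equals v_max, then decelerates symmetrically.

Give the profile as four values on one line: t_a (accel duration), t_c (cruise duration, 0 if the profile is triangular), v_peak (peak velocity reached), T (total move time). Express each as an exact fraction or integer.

v_max²/a_max = (15/2)²/5 = 45/4
285/4 ≥ 45/4 → trapezoidal
t_a = (15/2)/5 = 3/2; v_peak = 15/2
d_cruise = 285/4 − 45/4 = 60; t_c = 60/(15/2) = 8
T = 2·3/2 + 8 = 11

t_a=3/2 t_c=8 v_peak=15/2 T=11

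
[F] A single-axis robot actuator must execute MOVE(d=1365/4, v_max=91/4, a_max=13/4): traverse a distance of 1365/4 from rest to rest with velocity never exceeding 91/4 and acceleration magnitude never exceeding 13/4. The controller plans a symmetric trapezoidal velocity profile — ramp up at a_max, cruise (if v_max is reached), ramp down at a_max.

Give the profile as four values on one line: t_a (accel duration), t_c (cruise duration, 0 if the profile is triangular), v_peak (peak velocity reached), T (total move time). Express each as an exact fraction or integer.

t_a=7 t_c=8 v_peak=91/4 T=22

vₘ²/aₘ = (91/4)²/(13/4) = 637/4
1365/4 ≥ 637/4 so v_max reached
t_a = (91/4)/(13/4) = 7; v_peak = 91/4
d_cruise = 1365/4 − 637/4 = 182; t_c = 182/(91/4) = 8
T = 2·7 + 8 = 22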